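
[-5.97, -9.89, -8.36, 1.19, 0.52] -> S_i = Random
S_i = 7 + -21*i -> [7, -14, -35, -56, -77]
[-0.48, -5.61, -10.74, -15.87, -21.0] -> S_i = -0.48 + -5.13*i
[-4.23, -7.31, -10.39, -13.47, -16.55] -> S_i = -4.23 + -3.08*i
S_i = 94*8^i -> [94, 752, 6016, 48128, 385024]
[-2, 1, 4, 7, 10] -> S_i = -2 + 3*i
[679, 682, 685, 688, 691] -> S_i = 679 + 3*i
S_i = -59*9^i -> [-59, -531, -4779, -43011, -387099]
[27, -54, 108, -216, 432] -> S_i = 27*-2^i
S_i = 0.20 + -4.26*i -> [0.2, -4.06, -8.32, -12.58, -16.84]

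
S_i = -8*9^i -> [-8, -72, -648, -5832, -52488]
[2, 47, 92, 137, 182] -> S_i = 2 + 45*i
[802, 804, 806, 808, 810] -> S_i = 802 + 2*i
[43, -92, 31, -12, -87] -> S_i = Random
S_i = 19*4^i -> [19, 76, 304, 1216, 4864]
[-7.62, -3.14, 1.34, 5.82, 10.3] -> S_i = -7.62 + 4.48*i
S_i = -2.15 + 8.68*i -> [-2.15, 6.53, 15.21, 23.89, 32.57]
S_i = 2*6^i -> [2, 12, 72, 432, 2592]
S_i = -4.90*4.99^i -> [-4.9, -24.45, -122.01, -608.83, -3038.07]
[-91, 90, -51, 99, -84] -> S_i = Random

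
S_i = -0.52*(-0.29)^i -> [-0.52, 0.15, -0.04, 0.01, -0.0]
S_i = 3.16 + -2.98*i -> [3.16, 0.18, -2.8, -5.78, -8.76]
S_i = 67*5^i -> [67, 335, 1675, 8375, 41875]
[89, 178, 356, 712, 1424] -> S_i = 89*2^i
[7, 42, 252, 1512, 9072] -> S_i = 7*6^i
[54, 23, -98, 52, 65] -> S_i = Random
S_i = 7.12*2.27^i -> [7.12, 16.16, 36.69, 83.28, 189.05]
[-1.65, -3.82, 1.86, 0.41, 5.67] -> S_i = Random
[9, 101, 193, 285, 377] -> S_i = 9 + 92*i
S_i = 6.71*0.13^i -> [6.71, 0.87, 0.11, 0.01, 0.0]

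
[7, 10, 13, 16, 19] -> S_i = 7 + 3*i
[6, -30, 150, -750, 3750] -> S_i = 6*-5^i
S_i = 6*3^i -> [6, 18, 54, 162, 486]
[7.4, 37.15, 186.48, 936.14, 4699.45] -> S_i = 7.40*5.02^i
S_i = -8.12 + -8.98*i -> [-8.12, -17.1, -26.08, -35.06, -44.04]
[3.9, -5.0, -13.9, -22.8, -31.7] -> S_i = 3.90 + -8.90*i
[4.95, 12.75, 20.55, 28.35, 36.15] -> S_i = 4.95 + 7.80*i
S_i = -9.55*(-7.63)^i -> [-9.55, 72.87, -555.97, 4242.06, -32366.93]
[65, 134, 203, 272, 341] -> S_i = 65 + 69*i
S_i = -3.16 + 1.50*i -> [-3.16, -1.66, -0.16, 1.34, 2.84]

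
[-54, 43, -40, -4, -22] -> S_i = Random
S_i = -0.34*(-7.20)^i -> [-0.34, 2.45, -17.63, 126.9, -913.71]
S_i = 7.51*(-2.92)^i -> [7.51, -21.93, 64.03, -186.98, 545.97]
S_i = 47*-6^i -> [47, -282, 1692, -10152, 60912]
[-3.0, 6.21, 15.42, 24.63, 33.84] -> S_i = -3.00 + 9.21*i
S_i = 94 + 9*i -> [94, 103, 112, 121, 130]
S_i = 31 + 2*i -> [31, 33, 35, 37, 39]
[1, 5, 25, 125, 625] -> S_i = 1*5^i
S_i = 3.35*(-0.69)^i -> [3.35, -2.31, 1.59, -1.1, 0.76]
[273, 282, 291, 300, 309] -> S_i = 273 + 9*i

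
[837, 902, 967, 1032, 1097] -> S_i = 837 + 65*i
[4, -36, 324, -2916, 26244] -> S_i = 4*-9^i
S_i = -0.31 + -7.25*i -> [-0.31, -7.56, -14.81, -22.06, -29.31]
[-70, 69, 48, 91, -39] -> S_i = Random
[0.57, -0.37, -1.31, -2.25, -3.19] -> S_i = 0.57 + -0.94*i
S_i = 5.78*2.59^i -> [5.78, 14.97, 38.77, 100.42, 260.09]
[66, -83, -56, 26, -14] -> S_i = Random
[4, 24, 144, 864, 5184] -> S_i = 4*6^i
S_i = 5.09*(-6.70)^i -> [5.09, -34.1, 228.49, -1530.88, 10256.92]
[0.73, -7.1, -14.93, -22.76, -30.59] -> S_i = 0.73 + -7.83*i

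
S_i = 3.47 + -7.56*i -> [3.47, -4.09, -11.65, -19.21, -26.77]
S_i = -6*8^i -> [-6, -48, -384, -3072, -24576]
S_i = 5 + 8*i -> [5, 13, 21, 29, 37]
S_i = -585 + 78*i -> [-585, -507, -429, -351, -273]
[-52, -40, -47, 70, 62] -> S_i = Random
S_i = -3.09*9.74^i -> [-3.09, -30.1, -293.14, -2855.19, -27809.57]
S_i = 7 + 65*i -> [7, 72, 137, 202, 267]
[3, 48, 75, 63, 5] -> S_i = Random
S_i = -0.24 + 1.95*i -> [-0.24, 1.71, 3.66, 5.61, 7.56]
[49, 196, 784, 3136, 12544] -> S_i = 49*4^i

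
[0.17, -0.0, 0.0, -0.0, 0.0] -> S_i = 0.17*(-0.01)^i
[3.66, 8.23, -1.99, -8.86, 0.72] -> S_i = Random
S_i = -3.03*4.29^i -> [-3.03, -13.0, -55.76, -239.23, -1026.29]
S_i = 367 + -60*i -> [367, 307, 247, 187, 127]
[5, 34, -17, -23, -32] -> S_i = Random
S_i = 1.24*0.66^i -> [1.24, 0.82, 0.54, 0.36, 0.24]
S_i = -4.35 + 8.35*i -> [-4.35, 4.0, 12.35, 20.7, 29.05]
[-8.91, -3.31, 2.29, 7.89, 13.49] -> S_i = -8.91 + 5.60*i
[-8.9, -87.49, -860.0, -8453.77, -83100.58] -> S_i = -8.90*9.83^i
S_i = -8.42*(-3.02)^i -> [-8.42, 25.43, -76.79, 231.92, -700.39]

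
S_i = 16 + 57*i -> [16, 73, 130, 187, 244]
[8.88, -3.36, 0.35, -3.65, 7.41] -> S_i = Random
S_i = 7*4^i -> [7, 28, 112, 448, 1792]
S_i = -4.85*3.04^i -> [-4.85, -14.74, -44.82, -136.26, -414.22]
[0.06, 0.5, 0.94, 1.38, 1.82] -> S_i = 0.06 + 0.44*i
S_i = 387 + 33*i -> [387, 420, 453, 486, 519]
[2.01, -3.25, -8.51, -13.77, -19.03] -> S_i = 2.01 + -5.26*i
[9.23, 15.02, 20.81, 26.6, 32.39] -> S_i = 9.23 + 5.79*i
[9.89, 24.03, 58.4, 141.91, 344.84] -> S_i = 9.89*2.43^i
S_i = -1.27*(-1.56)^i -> [-1.27, 1.98, -3.09, 4.82, -7.52]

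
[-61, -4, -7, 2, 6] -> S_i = Random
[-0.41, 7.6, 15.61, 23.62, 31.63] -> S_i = -0.41 + 8.01*i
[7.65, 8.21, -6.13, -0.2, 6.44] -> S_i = Random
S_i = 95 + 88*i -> [95, 183, 271, 359, 447]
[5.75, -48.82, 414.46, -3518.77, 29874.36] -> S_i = 5.75*(-8.49)^i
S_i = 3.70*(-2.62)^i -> [3.7, -9.69, 25.4, -66.54, 174.34]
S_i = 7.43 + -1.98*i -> [7.43, 5.45, 3.47, 1.49, -0.49]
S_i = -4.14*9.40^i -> [-4.14, -38.92, -365.81, -3438.62, -32323.01]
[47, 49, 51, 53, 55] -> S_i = 47 + 2*i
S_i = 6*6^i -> [6, 36, 216, 1296, 7776]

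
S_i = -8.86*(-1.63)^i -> [-8.86, 14.44, -23.54, 38.37, -62.54]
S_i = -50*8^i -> [-50, -400, -3200, -25600, -204800]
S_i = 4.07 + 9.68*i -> [4.07, 13.75, 23.43, 33.11, 42.79]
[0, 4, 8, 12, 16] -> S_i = 0 + 4*i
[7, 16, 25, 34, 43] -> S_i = 7 + 9*i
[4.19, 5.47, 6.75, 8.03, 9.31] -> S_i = 4.19 + 1.28*i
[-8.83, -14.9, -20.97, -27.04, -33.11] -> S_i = -8.83 + -6.07*i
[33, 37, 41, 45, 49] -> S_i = 33 + 4*i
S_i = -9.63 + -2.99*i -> [-9.63, -12.62, -15.61, -18.6, -21.59]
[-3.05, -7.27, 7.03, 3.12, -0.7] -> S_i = Random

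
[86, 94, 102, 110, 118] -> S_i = 86 + 8*i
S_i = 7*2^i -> [7, 14, 28, 56, 112]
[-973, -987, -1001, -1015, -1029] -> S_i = -973 + -14*i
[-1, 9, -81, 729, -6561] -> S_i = -1*-9^i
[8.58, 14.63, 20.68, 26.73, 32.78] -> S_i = 8.58 + 6.05*i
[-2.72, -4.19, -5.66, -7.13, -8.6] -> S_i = -2.72 + -1.47*i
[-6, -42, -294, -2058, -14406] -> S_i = -6*7^i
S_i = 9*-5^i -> [9, -45, 225, -1125, 5625]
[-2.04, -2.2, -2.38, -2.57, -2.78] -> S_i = -2.04*1.08^i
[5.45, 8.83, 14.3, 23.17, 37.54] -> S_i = 5.45*1.62^i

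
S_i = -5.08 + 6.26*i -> [-5.08, 1.18, 7.44, 13.7, 19.96]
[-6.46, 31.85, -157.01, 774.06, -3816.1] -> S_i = -6.46*(-4.93)^i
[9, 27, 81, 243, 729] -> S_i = 9*3^i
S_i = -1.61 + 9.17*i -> [-1.61, 7.56, 16.73, 25.9, 35.07]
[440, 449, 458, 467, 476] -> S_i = 440 + 9*i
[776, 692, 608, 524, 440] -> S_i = 776 + -84*i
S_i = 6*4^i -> [6, 24, 96, 384, 1536]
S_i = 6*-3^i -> [6, -18, 54, -162, 486]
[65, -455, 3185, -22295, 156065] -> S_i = 65*-7^i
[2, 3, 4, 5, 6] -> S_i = 2 + 1*i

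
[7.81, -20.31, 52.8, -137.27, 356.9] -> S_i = 7.81*(-2.60)^i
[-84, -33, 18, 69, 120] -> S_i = -84 + 51*i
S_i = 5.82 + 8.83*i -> [5.82, 14.65, 23.48, 32.31, 41.14]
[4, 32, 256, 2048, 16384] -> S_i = 4*8^i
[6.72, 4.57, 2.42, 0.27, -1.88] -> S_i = 6.72 + -2.15*i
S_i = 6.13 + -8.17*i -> [6.13, -2.04, -10.21, -18.38, -26.55]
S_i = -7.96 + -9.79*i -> [-7.96, -17.75, -27.54, -37.33, -47.12]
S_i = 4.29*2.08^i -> [4.29, 8.92, 18.56, 38.61, 80.3]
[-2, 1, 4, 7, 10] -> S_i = -2 + 3*i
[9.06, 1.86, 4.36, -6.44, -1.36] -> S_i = Random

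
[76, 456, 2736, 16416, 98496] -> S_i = 76*6^i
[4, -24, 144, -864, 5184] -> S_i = 4*-6^i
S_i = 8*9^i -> [8, 72, 648, 5832, 52488]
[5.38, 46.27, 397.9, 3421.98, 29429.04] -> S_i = 5.38*8.60^i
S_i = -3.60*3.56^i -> [-3.6, -12.82, -45.62, -162.42, -578.23]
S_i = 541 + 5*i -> [541, 546, 551, 556, 561]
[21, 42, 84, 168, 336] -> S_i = 21*2^i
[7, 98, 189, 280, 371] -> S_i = 7 + 91*i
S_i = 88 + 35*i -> [88, 123, 158, 193, 228]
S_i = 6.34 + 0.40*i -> [6.34, 6.74, 7.14, 7.54, 7.94]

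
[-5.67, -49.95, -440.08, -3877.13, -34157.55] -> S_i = -5.67*8.81^i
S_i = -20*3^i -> [-20, -60, -180, -540, -1620]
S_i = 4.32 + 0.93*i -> [4.32, 5.25, 6.18, 7.11, 8.04]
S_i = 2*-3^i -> [2, -6, 18, -54, 162]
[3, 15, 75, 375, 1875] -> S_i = 3*5^i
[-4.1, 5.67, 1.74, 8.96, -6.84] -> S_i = Random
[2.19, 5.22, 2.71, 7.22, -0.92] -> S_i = Random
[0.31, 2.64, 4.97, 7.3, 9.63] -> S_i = 0.31 + 2.33*i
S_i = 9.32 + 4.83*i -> [9.32, 14.15, 18.98, 23.81, 28.64]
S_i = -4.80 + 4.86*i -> [-4.8, 0.06, 4.92, 9.78, 14.64]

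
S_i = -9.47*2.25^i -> [-9.47, -21.31, -47.94, -107.87, -242.71]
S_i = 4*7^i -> [4, 28, 196, 1372, 9604]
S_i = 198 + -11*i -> [198, 187, 176, 165, 154]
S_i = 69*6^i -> [69, 414, 2484, 14904, 89424]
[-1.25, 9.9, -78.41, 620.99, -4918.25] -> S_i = -1.25*(-7.92)^i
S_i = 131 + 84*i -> [131, 215, 299, 383, 467]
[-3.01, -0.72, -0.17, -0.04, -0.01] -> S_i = -3.01*0.24^i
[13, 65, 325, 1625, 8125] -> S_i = 13*5^i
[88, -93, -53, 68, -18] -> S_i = Random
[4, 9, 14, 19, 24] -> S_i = 4 + 5*i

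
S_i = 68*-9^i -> [68, -612, 5508, -49572, 446148]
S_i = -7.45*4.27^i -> [-7.45, -31.81, -135.84, -580.02, -2476.67]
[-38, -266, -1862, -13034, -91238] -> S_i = -38*7^i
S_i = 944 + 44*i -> [944, 988, 1032, 1076, 1120]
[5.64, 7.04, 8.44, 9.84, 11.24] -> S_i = 5.64 + 1.40*i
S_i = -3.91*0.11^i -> [-3.91, -0.43, -0.05, -0.01, -0.0]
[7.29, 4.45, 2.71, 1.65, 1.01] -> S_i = 7.29*0.61^i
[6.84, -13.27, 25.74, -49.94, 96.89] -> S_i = 6.84*(-1.94)^i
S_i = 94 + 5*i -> [94, 99, 104, 109, 114]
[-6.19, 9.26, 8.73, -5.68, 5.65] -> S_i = Random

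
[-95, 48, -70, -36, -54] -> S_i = Random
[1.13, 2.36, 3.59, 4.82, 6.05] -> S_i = 1.13 + 1.23*i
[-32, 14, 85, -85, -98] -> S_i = Random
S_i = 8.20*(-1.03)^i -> [8.2, -8.45, 8.7, -8.96, 9.23]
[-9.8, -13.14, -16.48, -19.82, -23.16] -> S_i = -9.80 + -3.34*i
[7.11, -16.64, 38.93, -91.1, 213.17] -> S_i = 7.11*(-2.34)^i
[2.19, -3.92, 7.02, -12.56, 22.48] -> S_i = 2.19*(-1.79)^i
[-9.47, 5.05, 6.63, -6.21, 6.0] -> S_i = Random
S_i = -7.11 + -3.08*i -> [-7.11, -10.19, -13.27, -16.35, -19.43]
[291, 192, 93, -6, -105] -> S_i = 291 + -99*i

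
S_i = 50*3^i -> [50, 150, 450, 1350, 4050]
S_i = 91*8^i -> [91, 728, 5824, 46592, 372736]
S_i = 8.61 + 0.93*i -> [8.61, 9.54, 10.47, 11.4, 12.33]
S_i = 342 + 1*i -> [342, 343, 344, 345, 346]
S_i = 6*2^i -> [6, 12, 24, 48, 96]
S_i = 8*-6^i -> [8, -48, 288, -1728, 10368]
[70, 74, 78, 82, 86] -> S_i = 70 + 4*i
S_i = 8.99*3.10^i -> [8.99, 27.87, 86.39, 267.82, 830.25]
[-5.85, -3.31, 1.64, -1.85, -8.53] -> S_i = Random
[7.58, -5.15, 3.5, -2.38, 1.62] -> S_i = 7.58*(-0.68)^i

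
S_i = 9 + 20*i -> [9, 29, 49, 69, 89]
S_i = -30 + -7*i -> [-30, -37, -44, -51, -58]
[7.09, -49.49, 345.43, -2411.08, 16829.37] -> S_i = 7.09*(-6.98)^i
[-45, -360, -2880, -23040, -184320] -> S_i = -45*8^i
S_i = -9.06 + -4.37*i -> [-9.06, -13.43, -17.8, -22.17, -26.54]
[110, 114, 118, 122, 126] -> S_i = 110 + 4*i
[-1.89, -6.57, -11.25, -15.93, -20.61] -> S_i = -1.89 + -4.68*i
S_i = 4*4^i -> [4, 16, 64, 256, 1024]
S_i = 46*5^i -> [46, 230, 1150, 5750, 28750]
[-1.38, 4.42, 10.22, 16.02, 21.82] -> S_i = -1.38 + 5.80*i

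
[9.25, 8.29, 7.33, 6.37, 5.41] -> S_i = 9.25 + -0.96*i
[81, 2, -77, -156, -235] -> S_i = 81 + -79*i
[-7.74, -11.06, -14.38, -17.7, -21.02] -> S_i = -7.74 + -3.32*i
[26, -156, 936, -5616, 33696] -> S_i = 26*-6^i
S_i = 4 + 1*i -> [4, 5, 6, 7, 8]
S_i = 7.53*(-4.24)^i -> [7.53, -31.93, 135.37, -573.97, 2433.65]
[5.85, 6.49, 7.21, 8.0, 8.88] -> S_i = 5.85*1.11^i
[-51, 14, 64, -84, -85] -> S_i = Random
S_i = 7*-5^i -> [7, -35, 175, -875, 4375]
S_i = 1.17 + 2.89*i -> [1.17, 4.06, 6.95, 9.84, 12.73]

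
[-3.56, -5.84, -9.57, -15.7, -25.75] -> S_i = -3.56*1.64^i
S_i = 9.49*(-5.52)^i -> [9.49, -52.38, 289.16, -1596.19, 8810.95]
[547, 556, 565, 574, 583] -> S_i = 547 + 9*i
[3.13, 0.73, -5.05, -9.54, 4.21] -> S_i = Random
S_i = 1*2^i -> [1, 2, 4, 8, 16]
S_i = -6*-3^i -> [-6, 18, -54, 162, -486]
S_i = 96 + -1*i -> [96, 95, 94, 93, 92]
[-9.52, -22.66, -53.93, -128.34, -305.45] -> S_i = -9.52*2.38^i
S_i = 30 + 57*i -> [30, 87, 144, 201, 258]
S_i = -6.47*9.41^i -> [-6.47, -60.88, -572.91, -5391.05, -50729.76]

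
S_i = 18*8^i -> [18, 144, 1152, 9216, 73728]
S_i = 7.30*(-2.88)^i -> [7.3, -21.02, 60.55, -174.38, 502.22]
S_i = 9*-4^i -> [9, -36, 144, -576, 2304]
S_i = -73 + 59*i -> [-73, -14, 45, 104, 163]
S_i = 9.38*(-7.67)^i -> [9.38, -71.94, 551.82, -4232.42, 32462.67]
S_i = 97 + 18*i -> [97, 115, 133, 151, 169]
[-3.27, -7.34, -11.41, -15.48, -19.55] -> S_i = -3.27 + -4.07*i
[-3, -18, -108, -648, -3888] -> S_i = -3*6^i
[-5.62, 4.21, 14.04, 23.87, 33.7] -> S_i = -5.62 + 9.83*i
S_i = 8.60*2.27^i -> [8.6, 19.52, 44.31, 100.59, 228.35]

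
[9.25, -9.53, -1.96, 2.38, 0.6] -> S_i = Random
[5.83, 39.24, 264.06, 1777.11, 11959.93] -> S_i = 5.83*6.73^i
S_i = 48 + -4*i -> [48, 44, 40, 36, 32]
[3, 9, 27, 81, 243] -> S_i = 3*3^i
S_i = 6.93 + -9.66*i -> [6.93, -2.73, -12.39, -22.05, -31.71]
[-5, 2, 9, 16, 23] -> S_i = -5 + 7*i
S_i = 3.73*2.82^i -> [3.73, 10.52, 29.66, 83.65, 235.89]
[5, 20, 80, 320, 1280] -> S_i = 5*4^i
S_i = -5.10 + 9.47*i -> [-5.1, 4.37, 13.84, 23.31, 32.78]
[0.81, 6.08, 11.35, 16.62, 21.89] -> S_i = 0.81 + 5.27*i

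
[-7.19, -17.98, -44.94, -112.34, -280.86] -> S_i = -7.19*2.50^i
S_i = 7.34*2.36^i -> [7.34, 17.32, 40.88, 96.48, 227.69]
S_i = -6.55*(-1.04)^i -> [-6.55, 6.81, -7.08, 7.37, -7.66]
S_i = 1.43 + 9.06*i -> [1.43, 10.49, 19.55, 28.61, 37.67]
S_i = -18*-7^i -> [-18, 126, -882, 6174, -43218]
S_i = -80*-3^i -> [-80, 240, -720, 2160, -6480]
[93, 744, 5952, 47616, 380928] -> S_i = 93*8^i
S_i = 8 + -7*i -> [8, 1, -6, -13, -20]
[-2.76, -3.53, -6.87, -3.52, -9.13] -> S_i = Random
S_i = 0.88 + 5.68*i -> [0.88, 6.56, 12.24, 17.92, 23.6]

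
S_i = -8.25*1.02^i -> [-8.25, -8.42, -8.58, -8.75, -8.93]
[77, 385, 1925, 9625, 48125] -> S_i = 77*5^i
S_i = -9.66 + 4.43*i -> [-9.66, -5.23, -0.8, 3.63, 8.06]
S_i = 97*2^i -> [97, 194, 388, 776, 1552]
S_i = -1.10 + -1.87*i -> [-1.1, -2.97, -4.84, -6.71, -8.58]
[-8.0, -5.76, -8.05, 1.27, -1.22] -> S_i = Random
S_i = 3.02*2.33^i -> [3.02, 7.04, 16.4, 38.2, 89.01]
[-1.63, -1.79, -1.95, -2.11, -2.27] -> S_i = -1.63 + -0.16*i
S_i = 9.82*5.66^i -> [9.82, 55.58, 314.59, 1780.58, 10078.07]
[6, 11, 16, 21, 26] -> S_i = 6 + 5*i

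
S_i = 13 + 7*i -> [13, 20, 27, 34, 41]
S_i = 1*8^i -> [1, 8, 64, 512, 4096]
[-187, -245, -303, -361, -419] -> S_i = -187 + -58*i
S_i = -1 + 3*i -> [-1, 2, 5, 8, 11]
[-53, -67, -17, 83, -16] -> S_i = Random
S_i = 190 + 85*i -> [190, 275, 360, 445, 530]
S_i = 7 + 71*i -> [7, 78, 149, 220, 291]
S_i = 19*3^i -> [19, 57, 171, 513, 1539]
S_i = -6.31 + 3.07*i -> [-6.31, -3.24, -0.17, 2.9, 5.97]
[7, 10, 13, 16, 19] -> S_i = 7 + 3*i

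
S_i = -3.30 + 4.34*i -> [-3.3, 1.04, 5.38, 9.72, 14.06]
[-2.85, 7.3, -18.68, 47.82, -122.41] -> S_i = -2.85*(-2.56)^i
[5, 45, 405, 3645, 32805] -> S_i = 5*9^i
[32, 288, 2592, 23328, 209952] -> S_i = 32*9^i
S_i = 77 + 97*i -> [77, 174, 271, 368, 465]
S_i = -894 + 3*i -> [-894, -891, -888, -885, -882]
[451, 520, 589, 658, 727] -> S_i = 451 + 69*i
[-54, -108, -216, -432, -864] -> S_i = -54*2^i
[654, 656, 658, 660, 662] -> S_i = 654 + 2*i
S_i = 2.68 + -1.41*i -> [2.68, 1.27, -0.14, -1.55, -2.96]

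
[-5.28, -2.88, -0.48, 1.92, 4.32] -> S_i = -5.28 + 2.40*i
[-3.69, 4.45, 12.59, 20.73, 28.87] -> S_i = -3.69 + 8.14*i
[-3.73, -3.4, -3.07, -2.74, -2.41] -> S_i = -3.73 + 0.33*i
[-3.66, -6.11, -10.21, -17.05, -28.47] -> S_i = -3.66*1.67^i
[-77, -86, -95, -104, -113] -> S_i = -77 + -9*i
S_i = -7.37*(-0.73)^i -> [-7.37, 5.38, -3.93, 2.87, -2.09]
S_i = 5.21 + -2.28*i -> [5.21, 2.93, 0.65, -1.63, -3.91]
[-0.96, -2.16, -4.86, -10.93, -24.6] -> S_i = -0.96*2.25^i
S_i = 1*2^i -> [1, 2, 4, 8, 16]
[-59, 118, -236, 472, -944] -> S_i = -59*-2^i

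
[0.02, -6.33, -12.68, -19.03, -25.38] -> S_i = 0.02 + -6.35*i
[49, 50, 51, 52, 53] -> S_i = 49 + 1*i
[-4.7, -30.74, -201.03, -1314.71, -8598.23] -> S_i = -4.70*6.54^i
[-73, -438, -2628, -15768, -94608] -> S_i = -73*6^i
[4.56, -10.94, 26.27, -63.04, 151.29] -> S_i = 4.56*(-2.40)^i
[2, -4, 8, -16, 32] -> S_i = 2*-2^i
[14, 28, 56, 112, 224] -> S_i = 14*2^i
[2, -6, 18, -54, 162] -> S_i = 2*-3^i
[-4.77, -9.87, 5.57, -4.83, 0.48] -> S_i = Random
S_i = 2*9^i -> [2, 18, 162, 1458, 13122]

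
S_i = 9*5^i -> [9, 45, 225, 1125, 5625]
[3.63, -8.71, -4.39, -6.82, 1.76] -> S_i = Random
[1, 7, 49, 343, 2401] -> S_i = 1*7^i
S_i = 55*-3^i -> [55, -165, 495, -1485, 4455]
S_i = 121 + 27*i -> [121, 148, 175, 202, 229]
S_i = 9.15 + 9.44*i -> [9.15, 18.59, 28.03, 37.47, 46.91]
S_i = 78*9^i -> [78, 702, 6318, 56862, 511758]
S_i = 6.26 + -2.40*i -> [6.26, 3.86, 1.46, -0.94, -3.34]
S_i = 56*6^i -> [56, 336, 2016, 12096, 72576]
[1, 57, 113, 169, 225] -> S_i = 1 + 56*i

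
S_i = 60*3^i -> [60, 180, 540, 1620, 4860]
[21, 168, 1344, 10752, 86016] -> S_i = 21*8^i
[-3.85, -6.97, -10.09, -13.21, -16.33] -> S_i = -3.85 + -3.12*i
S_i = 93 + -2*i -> [93, 91, 89, 87, 85]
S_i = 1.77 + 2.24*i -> [1.77, 4.01, 6.25, 8.49, 10.73]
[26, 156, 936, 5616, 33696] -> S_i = 26*6^i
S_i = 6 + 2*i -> [6, 8, 10, 12, 14]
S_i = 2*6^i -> [2, 12, 72, 432, 2592]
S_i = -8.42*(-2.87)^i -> [-8.42, 24.17, -69.35, 199.05, -571.27]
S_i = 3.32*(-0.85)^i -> [3.32, -2.82, 2.4, -2.04, 1.73]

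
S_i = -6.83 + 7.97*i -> [-6.83, 1.14, 9.11, 17.08, 25.05]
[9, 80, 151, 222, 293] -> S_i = 9 + 71*i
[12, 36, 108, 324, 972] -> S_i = 12*3^i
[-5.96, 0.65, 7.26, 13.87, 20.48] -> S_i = -5.96 + 6.61*i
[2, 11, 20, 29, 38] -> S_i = 2 + 9*i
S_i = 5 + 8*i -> [5, 13, 21, 29, 37]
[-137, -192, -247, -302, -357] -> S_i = -137 + -55*i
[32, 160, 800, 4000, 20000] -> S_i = 32*5^i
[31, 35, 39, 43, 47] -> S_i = 31 + 4*i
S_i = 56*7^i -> [56, 392, 2744, 19208, 134456]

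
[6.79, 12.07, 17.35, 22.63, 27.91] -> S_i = 6.79 + 5.28*i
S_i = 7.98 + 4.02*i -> [7.98, 12.0, 16.02, 20.04, 24.06]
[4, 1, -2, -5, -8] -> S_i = 4 + -3*i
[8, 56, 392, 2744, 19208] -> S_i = 8*7^i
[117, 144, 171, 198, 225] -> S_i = 117 + 27*i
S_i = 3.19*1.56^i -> [3.19, 4.98, 7.76, 12.11, 18.89]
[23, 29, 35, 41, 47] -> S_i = 23 + 6*i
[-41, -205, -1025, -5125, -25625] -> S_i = -41*5^i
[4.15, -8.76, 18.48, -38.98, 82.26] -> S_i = 4.15*(-2.11)^i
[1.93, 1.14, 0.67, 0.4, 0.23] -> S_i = 1.93*0.59^i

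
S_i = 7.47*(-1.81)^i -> [7.47, -13.52, 24.47, -44.3, 80.17]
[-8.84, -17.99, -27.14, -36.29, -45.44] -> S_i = -8.84 + -9.15*i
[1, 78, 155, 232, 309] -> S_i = 1 + 77*i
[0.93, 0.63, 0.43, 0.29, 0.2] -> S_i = 0.93*0.68^i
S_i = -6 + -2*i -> [-6, -8, -10, -12, -14]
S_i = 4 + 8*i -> [4, 12, 20, 28, 36]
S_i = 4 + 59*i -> [4, 63, 122, 181, 240]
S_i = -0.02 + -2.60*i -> [-0.02, -2.62, -5.22, -7.82, -10.42]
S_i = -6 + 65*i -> [-6, 59, 124, 189, 254]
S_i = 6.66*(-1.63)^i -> [6.66, -10.86, 17.69, -28.84, 47.01]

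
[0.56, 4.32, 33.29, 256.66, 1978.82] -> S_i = 0.56*7.71^i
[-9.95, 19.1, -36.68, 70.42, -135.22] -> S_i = -9.95*(-1.92)^i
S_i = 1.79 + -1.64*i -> [1.79, 0.15, -1.49, -3.13, -4.77]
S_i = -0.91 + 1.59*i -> [-0.91, 0.68, 2.27, 3.86, 5.45]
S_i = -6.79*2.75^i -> [-6.79, -18.67, -51.35, -141.21, -388.33]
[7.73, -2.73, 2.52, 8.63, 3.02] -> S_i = Random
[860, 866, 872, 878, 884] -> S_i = 860 + 6*i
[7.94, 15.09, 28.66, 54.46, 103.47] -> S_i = 7.94*1.90^i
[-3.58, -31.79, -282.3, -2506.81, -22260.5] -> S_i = -3.58*8.88^i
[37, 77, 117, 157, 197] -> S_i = 37 + 40*i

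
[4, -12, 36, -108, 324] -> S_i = 4*-3^i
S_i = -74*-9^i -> [-74, 666, -5994, 53946, -485514]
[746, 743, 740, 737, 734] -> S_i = 746 + -3*i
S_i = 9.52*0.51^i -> [9.52, 4.86, 2.48, 1.26, 0.64]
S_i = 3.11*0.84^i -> [3.11, 2.61, 2.19, 1.84, 1.55]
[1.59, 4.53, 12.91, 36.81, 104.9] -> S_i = 1.59*2.85^i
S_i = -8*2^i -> [-8, -16, -32, -64, -128]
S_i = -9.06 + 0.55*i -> [-9.06, -8.51, -7.96, -7.41, -6.86]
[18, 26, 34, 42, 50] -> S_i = 18 + 8*i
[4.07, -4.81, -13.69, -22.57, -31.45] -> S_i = 4.07 + -8.88*i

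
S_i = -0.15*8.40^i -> [-0.15, -1.26, -10.58, -88.91, -746.81]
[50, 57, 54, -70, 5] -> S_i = Random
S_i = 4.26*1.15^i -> [4.26, 4.9, 5.63, 6.48, 7.45]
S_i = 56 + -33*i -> [56, 23, -10, -43, -76]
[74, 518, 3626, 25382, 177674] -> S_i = 74*7^i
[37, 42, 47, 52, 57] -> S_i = 37 + 5*i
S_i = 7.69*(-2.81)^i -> [7.69, -21.61, 60.72, -170.63, 479.46]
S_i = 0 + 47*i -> [0, 47, 94, 141, 188]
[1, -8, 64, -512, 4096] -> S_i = 1*-8^i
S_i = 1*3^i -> [1, 3, 9, 27, 81]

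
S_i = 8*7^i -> [8, 56, 392, 2744, 19208]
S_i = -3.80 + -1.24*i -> [-3.8, -5.04, -6.28, -7.52, -8.76]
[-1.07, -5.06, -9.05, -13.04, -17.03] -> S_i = -1.07 + -3.99*i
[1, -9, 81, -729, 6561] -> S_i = 1*-9^i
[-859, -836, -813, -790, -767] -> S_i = -859 + 23*i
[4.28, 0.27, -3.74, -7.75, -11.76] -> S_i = 4.28 + -4.01*i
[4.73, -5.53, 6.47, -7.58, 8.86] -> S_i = 4.73*(-1.17)^i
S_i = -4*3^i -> [-4, -12, -36, -108, -324]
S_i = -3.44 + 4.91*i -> [-3.44, 1.47, 6.38, 11.29, 16.2]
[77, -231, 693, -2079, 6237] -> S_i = 77*-3^i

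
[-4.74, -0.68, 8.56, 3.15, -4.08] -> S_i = Random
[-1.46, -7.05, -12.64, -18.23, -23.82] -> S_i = -1.46 + -5.59*i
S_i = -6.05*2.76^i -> [-6.05, -16.7, -46.09, -127.2, -351.07]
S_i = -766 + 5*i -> [-766, -761, -756, -751, -746]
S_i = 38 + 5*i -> [38, 43, 48, 53, 58]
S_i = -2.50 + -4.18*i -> [-2.5, -6.68, -10.86, -15.04, -19.22]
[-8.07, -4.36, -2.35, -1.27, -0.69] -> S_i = -8.07*0.54^i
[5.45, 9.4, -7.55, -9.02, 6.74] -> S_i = Random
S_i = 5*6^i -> [5, 30, 180, 1080, 6480]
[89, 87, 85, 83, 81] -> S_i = 89 + -2*i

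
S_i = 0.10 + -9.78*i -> [0.1, -9.68, -19.46, -29.24, -39.02]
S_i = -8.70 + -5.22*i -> [-8.7, -13.92, -19.14, -24.36, -29.58]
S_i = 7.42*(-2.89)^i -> [7.42, -21.44, 61.97, -179.1, 517.6]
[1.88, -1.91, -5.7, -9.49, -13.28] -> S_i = 1.88 + -3.79*i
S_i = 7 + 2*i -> [7, 9, 11, 13, 15]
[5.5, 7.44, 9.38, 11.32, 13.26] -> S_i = 5.50 + 1.94*i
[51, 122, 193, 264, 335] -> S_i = 51 + 71*i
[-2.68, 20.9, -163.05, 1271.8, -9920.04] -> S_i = -2.68*(-7.80)^i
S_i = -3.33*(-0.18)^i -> [-3.33, 0.6, -0.11, 0.02, -0.0]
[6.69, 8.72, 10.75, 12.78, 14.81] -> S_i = 6.69 + 2.03*i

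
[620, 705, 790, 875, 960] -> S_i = 620 + 85*i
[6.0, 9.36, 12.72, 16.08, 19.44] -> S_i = 6.00 + 3.36*i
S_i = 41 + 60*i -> [41, 101, 161, 221, 281]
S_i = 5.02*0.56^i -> [5.02, 2.81, 1.57, 0.88, 0.49]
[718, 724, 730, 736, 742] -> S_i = 718 + 6*i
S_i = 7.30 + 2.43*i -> [7.3, 9.73, 12.16, 14.59, 17.02]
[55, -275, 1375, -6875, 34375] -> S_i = 55*-5^i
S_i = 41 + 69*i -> [41, 110, 179, 248, 317]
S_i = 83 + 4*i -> [83, 87, 91, 95, 99]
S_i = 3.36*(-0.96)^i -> [3.36, -3.23, 3.1, -2.97, 2.85]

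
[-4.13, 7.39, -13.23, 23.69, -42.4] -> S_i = -4.13*(-1.79)^i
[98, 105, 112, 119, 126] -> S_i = 98 + 7*i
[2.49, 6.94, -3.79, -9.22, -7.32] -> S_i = Random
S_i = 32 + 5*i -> [32, 37, 42, 47, 52]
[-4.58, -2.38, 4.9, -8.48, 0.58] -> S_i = Random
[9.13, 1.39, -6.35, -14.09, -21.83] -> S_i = 9.13 + -7.74*i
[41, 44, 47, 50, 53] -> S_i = 41 + 3*i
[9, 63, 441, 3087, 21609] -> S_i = 9*7^i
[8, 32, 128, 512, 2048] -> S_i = 8*4^i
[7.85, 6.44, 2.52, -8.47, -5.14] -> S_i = Random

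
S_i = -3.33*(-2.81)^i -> [-3.33, 9.36, -26.29, 73.89, -207.62]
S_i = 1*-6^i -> [1, -6, 36, -216, 1296]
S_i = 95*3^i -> [95, 285, 855, 2565, 7695]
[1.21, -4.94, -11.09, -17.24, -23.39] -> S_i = 1.21 + -6.15*i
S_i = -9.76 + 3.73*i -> [-9.76, -6.03, -2.3, 1.43, 5.16]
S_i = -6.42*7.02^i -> [-6.42, -45.07, -316.38, -2220.99, -15591.34]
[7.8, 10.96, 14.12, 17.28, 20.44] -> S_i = 7.80 + 3.16*i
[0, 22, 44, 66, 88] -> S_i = 0 + 22*i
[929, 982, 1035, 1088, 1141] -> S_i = 929 + 53*i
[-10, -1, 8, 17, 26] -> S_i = -10 + 9*i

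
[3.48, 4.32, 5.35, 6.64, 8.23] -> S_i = 3.48*1.24^i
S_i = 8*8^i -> [8, 64, 512, 4096, 32768]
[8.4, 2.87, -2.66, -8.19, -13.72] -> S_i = 8.40 + -5.53*i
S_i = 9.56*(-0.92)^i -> [9.56, -8.8, 8.09, -7.44, 6.85]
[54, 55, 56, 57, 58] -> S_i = 54 + 1*i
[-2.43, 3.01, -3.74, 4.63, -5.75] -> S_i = -2.43*(-1.24)^i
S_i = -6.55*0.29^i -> [-6.55, -1.9, -0.55, -0.16, -0.05]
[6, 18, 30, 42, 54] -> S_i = 6 + 12*i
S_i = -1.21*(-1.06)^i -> [-1.21, 1.28, -1.36, 1.44, -1.53]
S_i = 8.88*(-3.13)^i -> [8.88, -27.79, 87.0, -272.3, 852.3]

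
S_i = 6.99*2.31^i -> [6.99, 16.15, 37.3, 86.16, 199.03]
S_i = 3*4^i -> [3, 12, 48, 192, 768]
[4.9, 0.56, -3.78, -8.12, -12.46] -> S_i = 4.90 + -4.34*i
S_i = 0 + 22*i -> [0, 22, 44, 66, 88]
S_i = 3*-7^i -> [3, -21, 147, -1029, 7203]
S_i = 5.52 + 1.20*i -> [5.52, 6.72, 7.92, 9.12, 10.32]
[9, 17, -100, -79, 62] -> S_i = Random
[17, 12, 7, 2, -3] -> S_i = 17 + -5*i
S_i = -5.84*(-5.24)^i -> [-5.84, 30.6, -160.35, 840.25, -4402.89]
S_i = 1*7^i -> [1, 7, 49, 343, 2401]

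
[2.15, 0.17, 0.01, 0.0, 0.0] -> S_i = 2.15*0.08^i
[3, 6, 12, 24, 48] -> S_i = 3*2^i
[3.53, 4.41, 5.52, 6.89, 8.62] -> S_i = 3.53*1.25^i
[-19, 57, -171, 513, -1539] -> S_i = -19*-3^i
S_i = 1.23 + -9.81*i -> [1.23, -8.58, -18.39, -28.2, -38.01]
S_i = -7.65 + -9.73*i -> [-7.65, -17.38, -27.11, -36.84, -46.57]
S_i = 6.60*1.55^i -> [6.6, 10.23, 15.86, 24.58, 38.1]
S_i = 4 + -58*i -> [4, -54, -112, -170, -228]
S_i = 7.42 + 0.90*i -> [7.42, 8.32, 9.22, 10.12, 11.02]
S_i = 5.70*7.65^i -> [5.7, 43.6, 333.58, 2551.87, 19521.83]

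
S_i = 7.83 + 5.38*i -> [7.83, 13.21, 18.59, 23.97, 29.35]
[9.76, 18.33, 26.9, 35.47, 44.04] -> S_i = 9.76 + 8.57*i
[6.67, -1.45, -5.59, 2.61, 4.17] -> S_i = Random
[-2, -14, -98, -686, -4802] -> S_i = -2*7^i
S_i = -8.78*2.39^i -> [-8.78, -20.98, -50.15, -119.86, -286.47]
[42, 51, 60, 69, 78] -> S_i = 42 + 9*i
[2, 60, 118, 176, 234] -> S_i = 2 + 58*i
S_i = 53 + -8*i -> [53, 45, 37, 29, 21]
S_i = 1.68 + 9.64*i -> [1.68, 11.32, 20.96, 30.6, 40.24]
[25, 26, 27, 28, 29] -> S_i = 25 + 1*i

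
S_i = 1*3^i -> [1, 3, 9, 27, 81]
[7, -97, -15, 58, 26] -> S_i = Random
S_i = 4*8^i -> [4, 32, 256, 2048, 16384]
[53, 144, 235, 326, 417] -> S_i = 53 + 91*i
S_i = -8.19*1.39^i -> [-8.19, -11.38, -15.82, -22.0, -30.57]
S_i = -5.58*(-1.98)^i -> [-5.58, 11.05, -21.88, 43.31, -85.76]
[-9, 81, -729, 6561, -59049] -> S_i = -9*-9^i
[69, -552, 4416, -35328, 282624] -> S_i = 69*-8^i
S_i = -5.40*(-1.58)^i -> [-5.4, 8.53, -13.48, 21.3, -33.65]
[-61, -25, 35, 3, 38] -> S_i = Random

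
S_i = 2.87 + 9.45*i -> [2.87, 12.32, 21.77, 31.22, 40.67]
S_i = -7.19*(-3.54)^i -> [-7.19, 25.45, -90.1, 318.96, -1129.12]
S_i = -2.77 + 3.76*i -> [-2.77, 0.99, 4.75, 8.51, 12.27]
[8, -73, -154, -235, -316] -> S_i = 8 + -81*i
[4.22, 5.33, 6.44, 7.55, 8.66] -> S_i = 4.22 + 1.11*i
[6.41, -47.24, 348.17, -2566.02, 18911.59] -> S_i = 6.41*(-7.37)^i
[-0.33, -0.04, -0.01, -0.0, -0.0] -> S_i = -0.33*0.13^i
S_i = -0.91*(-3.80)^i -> [-0.91, 3.46, -13.14, 49.93, -189.75]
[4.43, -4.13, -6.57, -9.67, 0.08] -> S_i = Random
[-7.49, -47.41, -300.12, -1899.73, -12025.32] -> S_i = -7.49*6.33^i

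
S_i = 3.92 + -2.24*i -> [3.92, 1.68, -0.56, -2.8, -5.04]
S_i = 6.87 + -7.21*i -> [6.87, -0.34, -7.55, -14.76, -21.97]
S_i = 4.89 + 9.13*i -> [4.89, 14.02, 23.15, 32.28, 41.41]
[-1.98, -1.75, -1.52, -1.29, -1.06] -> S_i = -1.98 + 0.23*i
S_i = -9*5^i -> [-9, -45, -225, -1125, -5625]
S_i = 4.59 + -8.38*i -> [4.59, -3.79, -12.17, -20.55, -28.93]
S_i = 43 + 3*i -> [43, 46, 49, 52, 55]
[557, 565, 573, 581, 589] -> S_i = 557 + 8*i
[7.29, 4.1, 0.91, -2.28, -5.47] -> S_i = 7.29 + -3.19*i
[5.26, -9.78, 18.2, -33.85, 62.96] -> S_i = 5.26*(-1.86)^i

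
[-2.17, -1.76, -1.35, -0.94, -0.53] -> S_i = -2.17 + 0.41*i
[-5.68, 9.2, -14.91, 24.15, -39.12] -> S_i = -5.68*(-1.62)^i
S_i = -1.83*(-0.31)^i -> [-1.83, 0.57, -0.18, 0.05, -0.02]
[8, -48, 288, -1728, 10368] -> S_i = 8*-6^i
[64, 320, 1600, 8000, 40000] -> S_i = 64*5^i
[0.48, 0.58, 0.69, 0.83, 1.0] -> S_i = 0.48*1.20^i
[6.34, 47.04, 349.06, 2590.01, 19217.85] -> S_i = 6.34*7.42^i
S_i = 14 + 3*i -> [14, 17, 20, 23, 26]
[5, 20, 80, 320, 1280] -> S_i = 5*4^i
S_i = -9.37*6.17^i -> [-9.37, -57.81, -356.71, -2200.87, -13579.39]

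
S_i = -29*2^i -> [-29, -58, -116, -232, -464]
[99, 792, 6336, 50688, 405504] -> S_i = 99*8^i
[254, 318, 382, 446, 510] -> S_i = 254 + 64*i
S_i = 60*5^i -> [60, 300, 1500, 7500, 37500]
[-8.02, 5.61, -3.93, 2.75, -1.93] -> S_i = -8.02*(-0.70)^i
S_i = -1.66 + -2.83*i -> [-1.66, -4.49, -7.32, -10.15, -12.98]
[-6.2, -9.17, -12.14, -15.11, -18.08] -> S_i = -6.20 + -2.97*i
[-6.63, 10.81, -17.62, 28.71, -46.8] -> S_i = -6.63*(-1.63)^i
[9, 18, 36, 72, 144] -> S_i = 9*2^i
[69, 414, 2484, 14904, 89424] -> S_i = 69*6^i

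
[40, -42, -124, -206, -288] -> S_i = 40 + -82*i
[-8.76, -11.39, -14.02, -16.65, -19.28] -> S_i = -8.76 + -2.63*i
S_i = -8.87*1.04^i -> [-8.87, -9.22, -9.59, -9.98, -10.38]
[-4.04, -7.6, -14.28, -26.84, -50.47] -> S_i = -4.04*1.88^i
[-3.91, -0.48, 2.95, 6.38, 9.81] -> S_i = -3.91 + 3.43*i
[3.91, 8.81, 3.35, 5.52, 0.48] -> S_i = Random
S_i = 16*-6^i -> [16, -96, 576, -3456, 20736]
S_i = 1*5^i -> [1, 5, 25, 125, 625]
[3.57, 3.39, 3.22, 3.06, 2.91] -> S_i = 3.57*0.95^i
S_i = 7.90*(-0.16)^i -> [7.9, -1.26, 0.2, -0.03, 0.01]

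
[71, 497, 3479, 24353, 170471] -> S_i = 71*7^i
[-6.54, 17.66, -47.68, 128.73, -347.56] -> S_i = -6.54*(-2.70)^i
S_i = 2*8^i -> [2, 16, 128, 1024, 8192]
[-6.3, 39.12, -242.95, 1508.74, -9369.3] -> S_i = -6.30*(-6.21)^i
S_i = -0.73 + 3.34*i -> [-0.73, 2.61, 5.95, 9.29, 12.63]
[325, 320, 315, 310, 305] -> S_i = 325 + -5*i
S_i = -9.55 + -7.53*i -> [-9.55, -17.08, -24.61, -32.14, -39.67]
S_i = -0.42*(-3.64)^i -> [-0.42, 1.53, -5.56, 20.26, -73.73]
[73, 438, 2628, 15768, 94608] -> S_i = 73*6^i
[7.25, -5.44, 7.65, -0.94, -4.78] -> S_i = Random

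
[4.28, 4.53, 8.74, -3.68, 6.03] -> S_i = Random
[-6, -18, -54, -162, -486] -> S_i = -6*3^i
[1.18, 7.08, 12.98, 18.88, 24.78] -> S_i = 1.18 + 5.90*i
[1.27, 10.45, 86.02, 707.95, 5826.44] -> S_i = 1.27*8.23^i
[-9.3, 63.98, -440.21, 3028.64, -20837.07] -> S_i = -9.30*(-6.88)^i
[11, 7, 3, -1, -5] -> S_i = 11 + -4*i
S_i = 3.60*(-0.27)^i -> [3.6, -0.97, 0.26, -0.07, 0.02]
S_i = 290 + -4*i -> [290, 286, 282, 278, 274]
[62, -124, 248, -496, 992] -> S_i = 62*-2^i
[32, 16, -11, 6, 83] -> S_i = Random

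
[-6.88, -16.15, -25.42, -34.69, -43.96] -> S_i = -6.88 + -9.27*i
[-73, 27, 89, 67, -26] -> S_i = Random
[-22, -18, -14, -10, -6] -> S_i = -22 + 4*i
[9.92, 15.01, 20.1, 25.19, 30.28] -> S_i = 9.92 + 5.09*i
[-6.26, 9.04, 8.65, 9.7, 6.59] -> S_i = Random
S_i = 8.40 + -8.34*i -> [8.4, 0.06, -8.28, -16.62, -24.96]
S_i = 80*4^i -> [80, 320, 1280, 5120, 20480]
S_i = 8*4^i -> [8, 32, 128, 512, 2048]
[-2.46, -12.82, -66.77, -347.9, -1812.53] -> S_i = -2.46*5.21^i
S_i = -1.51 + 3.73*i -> [-1.51, 2.22, 5.95, 9.68, 13.41]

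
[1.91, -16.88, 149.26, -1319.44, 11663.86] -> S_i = 1.91*(-8.84)^i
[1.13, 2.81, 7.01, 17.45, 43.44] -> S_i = 1.13*2.49^i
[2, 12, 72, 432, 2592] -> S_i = 2*6^i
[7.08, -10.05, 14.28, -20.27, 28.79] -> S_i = 7.08*(-1.42)^i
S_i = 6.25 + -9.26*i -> [6.25, -3.01, -12.27, -21.53, -30.79]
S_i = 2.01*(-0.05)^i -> [2.01, -0.1, 0.01, -0.0, 0.0]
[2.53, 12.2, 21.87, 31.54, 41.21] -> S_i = 2.53 + 9.67*i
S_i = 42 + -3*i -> [42, 39, 36, 33, 30]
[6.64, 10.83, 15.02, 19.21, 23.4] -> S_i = 6.64 + 4.19*i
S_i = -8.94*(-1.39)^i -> [-8.94, 12.43, -17.27, 24.01, -33.37]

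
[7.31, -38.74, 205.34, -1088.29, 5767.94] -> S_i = 7.31*(-5.30)^i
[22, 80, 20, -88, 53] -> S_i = Random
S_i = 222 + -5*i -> [222, 217, 212, 207, 202]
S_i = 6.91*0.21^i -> [6.91, 1.45, 0.3, 0.06, 0.01]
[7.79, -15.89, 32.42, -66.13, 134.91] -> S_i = 7.79*(-2.04)^i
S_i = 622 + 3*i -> [622, 625, 628, 631, 634]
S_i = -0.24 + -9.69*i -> [-0.24, -9.93, -19.62, -29.31, -39.0]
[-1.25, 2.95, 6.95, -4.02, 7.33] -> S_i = Random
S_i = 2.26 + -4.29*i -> [2.26, -2.03, -6.32, -10.61, -14.9]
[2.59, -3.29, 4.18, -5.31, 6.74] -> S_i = 2.59*(-1.27)^i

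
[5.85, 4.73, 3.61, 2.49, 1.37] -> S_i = 5.85 + -1.12*i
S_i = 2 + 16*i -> [2, 18, 34, 50, 66]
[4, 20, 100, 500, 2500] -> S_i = 4*5^i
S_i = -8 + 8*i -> [-8, 0, 8, 16, 24]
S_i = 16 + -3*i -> [16, 13, 10, 7, 4]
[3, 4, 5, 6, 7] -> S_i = 3 + 1*i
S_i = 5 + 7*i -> [5, 12, 19, 26, 33]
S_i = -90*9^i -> [-90, -810, -7290, -65610, -590490]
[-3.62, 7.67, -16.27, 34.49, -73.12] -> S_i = -3.62*(-2.12)^i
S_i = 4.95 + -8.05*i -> [4.95, -3.1, -11.15, -19.2, -27.25]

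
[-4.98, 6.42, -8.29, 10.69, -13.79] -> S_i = -4.98*(-1.29)^i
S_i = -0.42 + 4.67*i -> [-0.42, 4.25, 8.92, 13.59, 18.26]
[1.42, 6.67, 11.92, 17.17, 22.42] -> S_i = 1.42 + 5.25*i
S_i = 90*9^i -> [90, 810, 7290, 65610, 590490]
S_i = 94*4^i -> [94, 376, 1504, 6016, 24064]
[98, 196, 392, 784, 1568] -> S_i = 98*2^i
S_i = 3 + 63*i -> [3, 66, 129, 192, 255]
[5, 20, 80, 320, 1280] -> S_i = 5*4^i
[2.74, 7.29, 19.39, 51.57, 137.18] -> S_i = 2.74*2.66^i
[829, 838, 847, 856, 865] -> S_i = 829 + 9*i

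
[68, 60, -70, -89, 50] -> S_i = Random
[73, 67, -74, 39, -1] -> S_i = Random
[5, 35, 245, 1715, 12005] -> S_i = 5*7^i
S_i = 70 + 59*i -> [70, 129, 188, 247, 306]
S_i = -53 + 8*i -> [-53, -45, -37, -29, -21]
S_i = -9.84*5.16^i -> [-9.84, -50.77, -262.0, -1351.9, -6975.8]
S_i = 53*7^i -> [53, 371, 2597, 18179, 127253]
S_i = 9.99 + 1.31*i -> [9.99, 11.3, 12.61, 13.92, 15.23]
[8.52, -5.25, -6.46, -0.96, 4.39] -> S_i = Random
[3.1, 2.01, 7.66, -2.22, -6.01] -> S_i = Random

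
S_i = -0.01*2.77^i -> [-0.01, -0.03, -0.08, -0.21, -0.59]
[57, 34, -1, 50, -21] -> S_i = Random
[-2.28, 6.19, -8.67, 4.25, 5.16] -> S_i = Random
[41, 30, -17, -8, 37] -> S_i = Random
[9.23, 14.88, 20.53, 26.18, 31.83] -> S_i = 9.23 + 5.65*i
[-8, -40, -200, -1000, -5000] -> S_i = -8*5^i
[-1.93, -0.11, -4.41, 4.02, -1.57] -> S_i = Random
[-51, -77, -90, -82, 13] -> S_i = Random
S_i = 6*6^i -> [6, 36, 216, 1296, 7776]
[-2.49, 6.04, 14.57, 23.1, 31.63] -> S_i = -2.49 + 8.53*i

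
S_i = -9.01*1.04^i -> [-9.01, -9.37, -9.75, -10.14, -10.54]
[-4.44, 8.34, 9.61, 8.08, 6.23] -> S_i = Random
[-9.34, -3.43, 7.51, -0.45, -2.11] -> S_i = Random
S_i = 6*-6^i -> [6, -36, 216, -1296, 7776]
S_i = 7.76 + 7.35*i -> [7.76, 15.11, 22.46, 29.81, 37.16]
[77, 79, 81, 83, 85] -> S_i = 77 + 2*i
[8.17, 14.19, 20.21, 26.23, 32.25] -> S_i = 8.17 + 6.02*i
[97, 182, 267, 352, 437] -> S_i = 97 + 85*i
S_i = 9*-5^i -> [9, -45, 225, -1125, 5625]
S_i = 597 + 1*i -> [597, 598, 599, 600, 601]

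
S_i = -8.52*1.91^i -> [-8.52, -16.27, -31.08, -59.37, -113.39]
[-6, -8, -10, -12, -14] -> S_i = -6 + -2*i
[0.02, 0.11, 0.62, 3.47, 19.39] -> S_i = 0.02*5.58^i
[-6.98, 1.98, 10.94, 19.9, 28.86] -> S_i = -6.98 + 8.96*i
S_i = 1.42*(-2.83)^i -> [1.42, -4.02, 11.37, -32.18, 91.08]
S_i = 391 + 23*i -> [391, 414, 437, 460, 483]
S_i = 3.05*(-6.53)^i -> [3.05, -19.92, 130.05, -849.26, 5545.65]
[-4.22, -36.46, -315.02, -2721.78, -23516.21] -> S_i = -4.22*8.64^i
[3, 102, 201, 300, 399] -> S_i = 3 + 99*i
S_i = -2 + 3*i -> [-2, 1, 4, 7, 10]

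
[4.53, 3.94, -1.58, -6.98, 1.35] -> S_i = Random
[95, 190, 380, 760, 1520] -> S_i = 95*2^i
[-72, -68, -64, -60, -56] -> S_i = -72 + 4*i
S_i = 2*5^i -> [2, 10, 50, 250, 1250]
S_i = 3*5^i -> [3, 15, 75, 375, 1875]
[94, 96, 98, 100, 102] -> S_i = 94 + 2*i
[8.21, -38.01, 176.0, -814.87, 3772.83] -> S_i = 8.21*(-4.63)^i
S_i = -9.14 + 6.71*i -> [-9.14, -2.43, 4.28, 10.99, 17.7]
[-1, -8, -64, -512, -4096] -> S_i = -1*8^i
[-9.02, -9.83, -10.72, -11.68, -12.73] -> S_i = -9.02*1.09^i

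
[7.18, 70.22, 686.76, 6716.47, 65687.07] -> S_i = 7.18*9.78^i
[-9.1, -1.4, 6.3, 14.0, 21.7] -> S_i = -9.10 + 7.70*i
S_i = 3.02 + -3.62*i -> [3.02, -0.6, -4.22, -7.84, -11.46]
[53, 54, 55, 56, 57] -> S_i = 53 + 1*i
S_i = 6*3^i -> [6, 18, 54, 162, 486]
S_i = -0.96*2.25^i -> [-0.96, -2.16, -4.86, -10.93, -24.6]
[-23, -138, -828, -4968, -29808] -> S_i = -23*6^i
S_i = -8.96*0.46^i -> [-8.96, -4.12, -1.9, -0.87, -0.4]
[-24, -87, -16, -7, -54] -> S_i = Random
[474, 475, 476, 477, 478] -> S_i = 474 + 1*i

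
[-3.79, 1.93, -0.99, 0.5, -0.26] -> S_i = -3.79*(-0.51)^i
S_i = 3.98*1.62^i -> [3.98, 6.45, 10.45, 16.92, 27.41]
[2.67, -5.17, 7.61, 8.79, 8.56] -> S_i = Random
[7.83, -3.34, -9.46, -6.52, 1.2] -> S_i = Random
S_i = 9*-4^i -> [9, -36, 144, -576, 2304]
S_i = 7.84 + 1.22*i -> [7.84, 9.06, 10.28, 11.5, 12.72]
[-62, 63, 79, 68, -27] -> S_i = Random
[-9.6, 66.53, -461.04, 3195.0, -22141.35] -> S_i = -9.60*(-6.93)^i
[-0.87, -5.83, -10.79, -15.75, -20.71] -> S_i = -0.87 + -4.96*i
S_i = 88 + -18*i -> [88, 70, 52, 34, 16]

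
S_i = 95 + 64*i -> [95, 159, 223, 287, 351]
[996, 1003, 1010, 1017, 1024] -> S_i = 996 + 7*i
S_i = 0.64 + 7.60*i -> [0.64, 8.24, 15.84, 23.44, 31.04]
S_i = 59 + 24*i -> [59, 83, 107, 131, 155]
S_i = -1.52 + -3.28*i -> [-1.52, -4.8, -8.08, -11.36, -14.64]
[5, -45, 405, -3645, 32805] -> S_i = 5*-9^i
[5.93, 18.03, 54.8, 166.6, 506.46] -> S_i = 5.93*3.04^i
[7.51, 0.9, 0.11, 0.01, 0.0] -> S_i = 7.51*0.12^i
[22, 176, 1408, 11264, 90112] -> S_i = 22*8^i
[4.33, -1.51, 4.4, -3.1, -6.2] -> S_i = Random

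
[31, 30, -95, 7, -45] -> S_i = Random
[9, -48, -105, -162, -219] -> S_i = 9 + -57*i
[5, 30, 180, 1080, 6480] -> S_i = 5*6^i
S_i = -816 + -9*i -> [-816, -825, -834, -843, -852]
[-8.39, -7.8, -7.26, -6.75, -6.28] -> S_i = -8.39*0.93^i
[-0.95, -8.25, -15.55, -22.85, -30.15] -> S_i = -0.95 + -7.30*i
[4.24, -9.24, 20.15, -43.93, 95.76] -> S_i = 4.24*(-2.18)^i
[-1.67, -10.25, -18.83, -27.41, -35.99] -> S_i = -1.67 + -8.58*i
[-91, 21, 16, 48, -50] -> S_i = Random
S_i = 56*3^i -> [56, 168, 504, 1512, 4536]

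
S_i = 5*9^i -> [5, 45, 405, 3645, 32805]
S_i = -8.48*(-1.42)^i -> [-8.48, 12.04, -17.1, 24.28, -34.48]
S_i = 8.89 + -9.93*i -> [8.89, -1.04, -10.97, -20.9, -30.83]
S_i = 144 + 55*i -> [144, 199, 254, 309, 364]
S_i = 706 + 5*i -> [706, 711, 716, 721, 726]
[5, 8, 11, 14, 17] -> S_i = 5 + 3*i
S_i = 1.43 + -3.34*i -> [1.43, -1.91, -5.25, -8.59, -11.93]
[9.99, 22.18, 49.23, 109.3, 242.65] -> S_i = 9.99*2.22^i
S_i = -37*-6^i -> [-37, 222, -1332, 7992, -47952]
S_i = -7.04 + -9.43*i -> [-7.04, -16.47, -25.9, -35.33, -44.76]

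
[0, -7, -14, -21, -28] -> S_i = 0 + -7*i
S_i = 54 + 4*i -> [54, 58, 62, 66, 70]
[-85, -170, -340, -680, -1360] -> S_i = -85*2^i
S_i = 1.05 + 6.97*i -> [1.05, 8.02, 14.99, 21.96, 28.93]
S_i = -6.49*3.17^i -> [-6.49, -20.57, -65.22, -206.74, -655.36]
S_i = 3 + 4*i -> [3, 7, 11, 15, 19]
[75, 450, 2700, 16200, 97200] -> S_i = 75*6^i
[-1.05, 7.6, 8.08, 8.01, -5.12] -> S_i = Random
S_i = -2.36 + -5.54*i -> [-2.36, -7.9, -13.44, -18.98, -24.52]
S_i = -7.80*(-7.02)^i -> [-7.8, 54.76, -384.39, 2698.4, -18942.75]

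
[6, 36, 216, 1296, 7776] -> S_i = 6*6^i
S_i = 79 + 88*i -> [79, 167, 255, 343, 431]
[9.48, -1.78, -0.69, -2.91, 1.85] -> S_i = Random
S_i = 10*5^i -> [10, 50, 250, 1250, 6250]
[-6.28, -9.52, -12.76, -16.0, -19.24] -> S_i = -6.28 + -3.24*i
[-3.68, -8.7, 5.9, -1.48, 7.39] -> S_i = Random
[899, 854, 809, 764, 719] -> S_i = 899 + -45*i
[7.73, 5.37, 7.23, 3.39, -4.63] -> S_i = Random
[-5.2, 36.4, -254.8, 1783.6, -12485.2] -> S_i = -5.20*(-7.00)^i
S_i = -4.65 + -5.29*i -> [-4.65, -9.94, -15.23, -20.52, -25.81]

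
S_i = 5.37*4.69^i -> [5.37, 25.19, 118.12, 553.98, 2598.16]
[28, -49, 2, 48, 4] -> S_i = Random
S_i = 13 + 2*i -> [13, 15, 17, 19, 21]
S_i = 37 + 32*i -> [37, 69, 101, 133, 165]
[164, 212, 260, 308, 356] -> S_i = 164 + 48*i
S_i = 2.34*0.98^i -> [2.34, 2.29, 2.25, 2.2, 2.16]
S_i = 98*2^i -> [98, 196, 392, 784, 1568]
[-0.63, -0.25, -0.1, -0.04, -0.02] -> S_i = -0.63*0.40^i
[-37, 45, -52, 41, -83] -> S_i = Random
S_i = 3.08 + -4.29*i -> [3.08, -1.21, -5.5, -9.79, -14.08]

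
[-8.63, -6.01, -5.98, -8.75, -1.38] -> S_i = Random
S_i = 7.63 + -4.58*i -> [7.63, 3.05, -1.53, -6.11, -10.69]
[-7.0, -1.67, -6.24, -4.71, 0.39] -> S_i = Random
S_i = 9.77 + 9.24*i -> [9.77, 19.01, 28.25, 37.49, 46.73]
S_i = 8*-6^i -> [8, -48, 288, -1728, 10368]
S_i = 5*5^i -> [5, 25, 125, 625, 3125]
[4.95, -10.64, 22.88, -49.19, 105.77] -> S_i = 4.95*(-2.15)^i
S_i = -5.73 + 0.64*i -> [-5.73, -5.09, -4.45, -3.81, -3.17]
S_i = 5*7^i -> [5, 35, 245, 1715, 12005]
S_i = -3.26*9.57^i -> [-3.26, -31.2, -298.57, -2857.28, -27344.21]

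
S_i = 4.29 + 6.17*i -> [4.29, 10.46, 16.63, 22.8, 28.97]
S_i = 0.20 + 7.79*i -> [0.2, 7.99, 15.78, 23.57, 31.36]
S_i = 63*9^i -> [63, 567, 5103, 45927, 413343]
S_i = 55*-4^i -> [55, -220, 880, -3520, 14080]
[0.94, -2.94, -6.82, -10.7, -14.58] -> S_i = 0.94 + -3.88*i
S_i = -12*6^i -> [-12, -72, -432, -2592, -15552]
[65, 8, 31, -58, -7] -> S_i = Random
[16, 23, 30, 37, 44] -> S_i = 16 + 7*i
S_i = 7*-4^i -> [7, -28, 112, -448, 1792]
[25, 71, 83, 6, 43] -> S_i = Random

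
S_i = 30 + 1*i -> [30, 31, 32, 33, 34]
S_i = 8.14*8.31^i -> [8.14, 67.64, 562.12, 4671.19, 38817.58]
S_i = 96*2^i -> [96, 192, 384, 768, 1536]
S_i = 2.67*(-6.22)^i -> [2.67, -16.61, 103.3, -642.51, 3996.44]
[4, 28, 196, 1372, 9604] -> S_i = 4*7^i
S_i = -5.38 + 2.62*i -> [-5.38, -2.76, -0.14, 2.48, 5.1]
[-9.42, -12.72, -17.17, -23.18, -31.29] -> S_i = -9.42*1.35^i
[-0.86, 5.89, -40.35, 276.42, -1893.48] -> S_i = -0.86*(-6.85)^i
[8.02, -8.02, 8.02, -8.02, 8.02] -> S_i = 8.02*(-1.00)^i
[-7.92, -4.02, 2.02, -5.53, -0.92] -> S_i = Random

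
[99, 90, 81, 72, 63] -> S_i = 99 + -9*i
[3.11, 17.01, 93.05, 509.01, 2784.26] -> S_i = 3.11*5.47^i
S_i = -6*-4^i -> [-6, 24, -96, 384, -1536]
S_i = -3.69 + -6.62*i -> [-3.69, -10.31, -16.93, -23.55, -30.17]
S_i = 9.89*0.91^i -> [9.89, 9.0, 8.19, 7.45, 6.78]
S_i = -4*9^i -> [-4, -36, -324, -2916, -26244]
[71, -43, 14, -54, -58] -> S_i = Random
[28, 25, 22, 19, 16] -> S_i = 28 + -3*i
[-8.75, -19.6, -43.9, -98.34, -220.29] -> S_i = -8.75*2.24^i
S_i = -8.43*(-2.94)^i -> [-8.43, 24.78, -72.87, 214.22, -629.82]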